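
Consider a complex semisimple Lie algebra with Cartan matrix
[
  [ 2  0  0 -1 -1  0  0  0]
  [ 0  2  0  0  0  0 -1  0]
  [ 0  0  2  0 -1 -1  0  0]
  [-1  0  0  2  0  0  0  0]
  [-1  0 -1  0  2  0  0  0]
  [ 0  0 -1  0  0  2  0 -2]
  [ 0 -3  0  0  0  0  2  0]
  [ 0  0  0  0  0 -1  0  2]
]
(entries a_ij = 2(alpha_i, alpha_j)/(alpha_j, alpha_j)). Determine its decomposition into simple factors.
The diagram associated to this matrix has two connected components: the simple roots {alpha_1, alpha_3, alpha_4, alpha_5, alpha_6, alpha_8} form a chain of 6 nodes with a double edge at one end; the terminal node there is the unique short simple root (B_6), and {alpha_2, alpha_7} form two nodes joined by a triple edge (G_2). A semisimple Lie algebra decomposes uniquely as the direct sum of simple ideals, one per connected component of its Dynkin diagram, so g ≅ B_6 ⊕ G_2 (dimension 78 + 14 = 92).

B_6 (so(13)) ⊕ G_2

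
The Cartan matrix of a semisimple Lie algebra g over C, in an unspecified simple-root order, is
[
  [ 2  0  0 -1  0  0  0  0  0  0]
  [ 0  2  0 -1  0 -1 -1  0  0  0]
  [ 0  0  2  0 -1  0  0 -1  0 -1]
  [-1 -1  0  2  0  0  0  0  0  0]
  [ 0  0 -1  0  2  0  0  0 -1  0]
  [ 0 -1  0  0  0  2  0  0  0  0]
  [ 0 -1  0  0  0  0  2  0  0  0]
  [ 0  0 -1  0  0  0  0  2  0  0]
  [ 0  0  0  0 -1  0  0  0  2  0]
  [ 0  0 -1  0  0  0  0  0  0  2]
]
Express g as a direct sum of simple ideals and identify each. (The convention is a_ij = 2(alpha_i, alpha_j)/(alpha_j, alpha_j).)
The diagram associated to this matrix has two connected components: the simple roots {alpha_1, alpha_2, alpha_4, alpha_6, alpha_7} form a chain of 3 nodes with a fork of two nodes at one end (D_5), and {alpha_3, alpha_5, alpha_8, alpha_9, alpha_10} form a chain of 3 nodes with a fork of two nodes at one end (D_5). A semisimple Lie algebra decomposes uniquely as the direct sum of simple ideals, one per connected component of its Dynkin diagram, so g ≅ D_5 ⊕ D_5 (dimension 45 + 45 = 90).

type D_5 ⊕ type D_5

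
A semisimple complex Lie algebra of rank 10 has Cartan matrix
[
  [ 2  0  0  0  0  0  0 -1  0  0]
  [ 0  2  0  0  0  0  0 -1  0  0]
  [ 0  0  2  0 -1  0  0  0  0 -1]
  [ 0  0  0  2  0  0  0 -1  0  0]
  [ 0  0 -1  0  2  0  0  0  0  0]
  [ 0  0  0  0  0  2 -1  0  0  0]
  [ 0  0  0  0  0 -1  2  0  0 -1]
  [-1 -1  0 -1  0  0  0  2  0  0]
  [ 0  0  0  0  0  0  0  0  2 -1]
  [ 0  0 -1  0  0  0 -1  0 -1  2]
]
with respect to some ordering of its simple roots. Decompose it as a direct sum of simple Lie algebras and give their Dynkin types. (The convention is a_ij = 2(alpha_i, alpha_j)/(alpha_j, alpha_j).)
D_4 ⊕ E_6

The diagram associated to this matrix has two connected components: the simple roots {alpha_1, alpha_2, alpha_4, alpha_8} form a chain of 2 nodes with a fork of two nodes at one end (D_4), and {alpha_3, alpha_5, alpha_6, alpha_7, alpha_9, alpha_10} form a chain of 5 nodes with one extra node attached to the third node from one end (E_6). A semisimple Lie algebra decomposes uniquely as the direct sum of simple ideals, one per connected component of its Dynkin diagram, so g ≅ D_4 ⊕ E_6 (dimension 28 + 78 = 106).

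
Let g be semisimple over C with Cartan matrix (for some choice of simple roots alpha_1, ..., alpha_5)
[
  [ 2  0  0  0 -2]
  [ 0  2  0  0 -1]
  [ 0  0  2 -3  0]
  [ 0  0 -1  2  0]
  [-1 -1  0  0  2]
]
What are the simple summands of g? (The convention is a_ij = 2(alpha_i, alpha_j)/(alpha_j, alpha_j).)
C_3 (sp(6)) + G_2

The diagram associated to this matrix has two connected components: the simple roots {alpha_1, alpha_2, alpha_5} form a chain of 3 nodes with a double edge at one end; the terminal node there is the unique long simple root (C_3), and {alpha_3, alpha_4} form two nodes joined by a triple edge (G_2). A semisimple Lie algebra decomposes uniquely as the direct sum of simple ideals, one per connected component of its Dynkin diagram, so g ≅ C_3 ⊕ G_2 (dimension 21 + 14 = 35).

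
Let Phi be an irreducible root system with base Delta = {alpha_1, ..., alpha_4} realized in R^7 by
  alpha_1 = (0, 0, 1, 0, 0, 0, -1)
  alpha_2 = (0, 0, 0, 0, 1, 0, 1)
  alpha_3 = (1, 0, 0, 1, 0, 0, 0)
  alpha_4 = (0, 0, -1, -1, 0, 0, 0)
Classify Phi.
Compute the Cartan integers a_ij = 2(alpha_i, alpha_j)/(alpha_j, alpha_j); the resulting 4x4 Cartan matrix is
[[2, -1, 0, -1], [-1, 2, 0, 0], [0, 0, 2, -1], [-1, 0, -1, 2]].
All simple roots have the same length, so the diagram is simply laced. The associated Dynkin diagram is a chain of 4 nodes with single edges (A_4), so the type is A_4 (the algebra sl(5)).

A_4 (sl(5))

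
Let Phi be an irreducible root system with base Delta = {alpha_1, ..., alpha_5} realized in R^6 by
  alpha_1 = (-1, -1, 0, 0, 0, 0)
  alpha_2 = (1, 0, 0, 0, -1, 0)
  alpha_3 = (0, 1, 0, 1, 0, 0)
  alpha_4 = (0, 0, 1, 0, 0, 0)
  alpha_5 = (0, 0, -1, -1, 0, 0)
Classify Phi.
B_5 (so(11))

Compute the Cartan integers a_ij = 2(alpha_i, alpha_j)/(alpha_j, alpha_j); the resulting 5x5 Cartan matrix is
[[2, -1, -1, 0, 0], [-1, 2, 0, 0, 0], [-1, 0, 2, 0, -1], [0, 0, 0, 2, -1], [0, 0, -1, -2, 2]].
The roots have two lengths (squared-length ratio 2:1); the short ones are alpha_{4}. The associated Dynkin diagram is a chain of 5 nodes with a double edge at one end; the terminal node there is the unique short simple root (B_5), so the type is B_5 (the algebra so(11)).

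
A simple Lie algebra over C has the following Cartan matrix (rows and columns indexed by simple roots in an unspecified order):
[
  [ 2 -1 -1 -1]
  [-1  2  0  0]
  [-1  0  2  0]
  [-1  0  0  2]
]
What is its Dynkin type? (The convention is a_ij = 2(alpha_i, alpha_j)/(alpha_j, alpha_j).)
D4

The matrix has rank 4 with 2's on the diagonal. Reading the off-diagonal entries as Dynkin edges (a single edge where a_ij = a_ji = -1; a double or triple edge where a_ij * a_ji = 2 or 3), the diagram is a chain of 2 nodes with a fork of two nodes at one end (D_4). One simple-root ordering that puts it in standard form is (alpha_2, alpha_1, alpha_3, alpha_4). So the algebra is type D_4, i.e. so(8).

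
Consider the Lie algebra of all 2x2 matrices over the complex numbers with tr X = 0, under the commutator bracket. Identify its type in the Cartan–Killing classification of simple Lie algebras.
This is sl(2), which has dimension 2^2 - 1 = 3 and rank 2 - 1 = 1 (a Cartan subalgebra is the diagonal traceless matrices). In the classification of classical Lie algebras, the special linear algebra sl(n+1) has type A_n; here n = 1, so the Dynkin diagram is a chain of 1 nodes with single edges (A_1). Hence the type is A_1.

A_1 (sl(2))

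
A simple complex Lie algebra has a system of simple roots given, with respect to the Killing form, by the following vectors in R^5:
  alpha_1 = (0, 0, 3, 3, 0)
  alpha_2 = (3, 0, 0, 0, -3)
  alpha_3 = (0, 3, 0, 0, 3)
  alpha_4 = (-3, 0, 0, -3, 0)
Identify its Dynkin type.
A_4

Compute the Cartan integers a_ij = 2(alpha_i, alpha_j)/(alpha_j, alpha_j); the resulting 4x4 Cartan matrix is
[[2, 0, 0, -1], [0, 2, -1, -1], [0, -1, 2, 0], [-1, -1, 0, 2]].
All simple roots have the same length, so the diagram is simply laced. The associated Dynkin diagram is a chain of 4 nodes with single edges (A_4), so the type is A_4 (the algebra sl(5)).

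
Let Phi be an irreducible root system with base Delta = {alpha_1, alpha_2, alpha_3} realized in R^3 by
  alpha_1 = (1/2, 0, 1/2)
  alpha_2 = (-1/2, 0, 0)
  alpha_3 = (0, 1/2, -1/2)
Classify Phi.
B_3

Compute the Cartan integers a_ij = 2(alpha_i, alpha_j)/(alpha_j, alpha_j); the resulting 3x3 Cartan matrix is
[[2, -2, -1], [-1, 2, 0], [-1, 0, 2]].
The roots have two lengths (squared-length ratio 2:1); the short ones are alpha_{2}. The associated Dynkin diagram is a chain of 3 nodes with a double edge at one end; the terminal node there is the unique short simple root (B_3), so the type is B_3 (the algebra so(7)).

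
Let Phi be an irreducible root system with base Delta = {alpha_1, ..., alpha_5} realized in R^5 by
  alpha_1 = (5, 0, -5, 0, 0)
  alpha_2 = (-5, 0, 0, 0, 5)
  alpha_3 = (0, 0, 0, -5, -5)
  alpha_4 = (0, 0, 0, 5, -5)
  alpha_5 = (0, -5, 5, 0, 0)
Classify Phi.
D5

Compute the Cartan integers a_ij = 2(alpha_i, alpha_j)/(alpha_j, alpha_j); the resulting 5x5 Cartan matrix is
[[2, -1, 0, 0, -1], [-1, 2, -1, -1, 0], [0, -1, 2, 0, 0], [0, -1, 0, 2, 0], [-1, 0, 0, 0, 2]].
All simple roots have the same length, so the diagram is simply laced. The associated Dynkin diagram is a chain of 3 nodes with a fork of two nodes at one end (D_5), so the type is D_5 (the algebra so(10)).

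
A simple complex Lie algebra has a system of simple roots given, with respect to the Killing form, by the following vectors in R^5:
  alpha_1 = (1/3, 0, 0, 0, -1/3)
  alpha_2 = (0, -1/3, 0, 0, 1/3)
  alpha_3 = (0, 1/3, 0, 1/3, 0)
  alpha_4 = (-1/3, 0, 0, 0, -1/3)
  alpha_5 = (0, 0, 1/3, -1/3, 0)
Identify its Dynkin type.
D_5 (so(10))

Compute the Cartan integers a_ij = 2(alpha_i, alpha_j)/(alpha_j, alpha_j); the resulting 5x5 Cartan matrix is
[[2, -1, 0, 0, 0], [-1, 2, -1, -1, 0], [0, -1, 2, 0, -1], [0, -1, 0, 2, 0], [0, 0, -1, 0, 2]].
All simple roots have the same length, so the diagram is simply laced. The associated Dynkin diagram is a chain of 3 nodes with a fork of two nodes at one end (D_5), so the type is D_5 (the algebra so(10)).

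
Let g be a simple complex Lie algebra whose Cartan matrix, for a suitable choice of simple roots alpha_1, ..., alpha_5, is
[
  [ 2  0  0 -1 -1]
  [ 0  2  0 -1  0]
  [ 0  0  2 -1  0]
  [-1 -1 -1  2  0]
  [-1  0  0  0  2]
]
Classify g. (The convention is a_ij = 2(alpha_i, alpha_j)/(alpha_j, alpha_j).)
D5

The matrix has rank 5 with 2's on the diagonal. Reading the off-diagonal entries as Dynkin edges (a single edge where a_ij = a_ji = -1; a double or triple edge where a_ij * a_ji = 2 or 3), the diagram is a chain of 3 nodes with a fork of two nodes at one end (D_5). One simple-root ordering that puts it in standard form is (alpha_5, alpha_1, alpha_4, alpha_3, alpha_2). So the algebra is type D_5, i.e. so(10).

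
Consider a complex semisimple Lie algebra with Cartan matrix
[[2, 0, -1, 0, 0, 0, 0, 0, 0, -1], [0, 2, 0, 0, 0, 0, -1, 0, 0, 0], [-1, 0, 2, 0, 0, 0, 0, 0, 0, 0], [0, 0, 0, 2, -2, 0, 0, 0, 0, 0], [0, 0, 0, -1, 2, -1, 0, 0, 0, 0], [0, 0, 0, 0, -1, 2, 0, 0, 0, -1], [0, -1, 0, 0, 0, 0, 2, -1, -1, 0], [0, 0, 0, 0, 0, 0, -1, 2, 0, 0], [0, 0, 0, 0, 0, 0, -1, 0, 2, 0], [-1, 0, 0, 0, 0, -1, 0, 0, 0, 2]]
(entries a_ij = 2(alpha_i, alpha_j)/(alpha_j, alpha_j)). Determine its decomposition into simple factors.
The diagram associated to this matrix has two connected components: the simple roots {alpha_1, alpha_3, alpha_4, alpha_5, alpha_6, alpha_10} form a chain of 6 nodes with a double edge at one end; the terminal node there is the unique long simple root (C_6), and {alpha_2, alpha_7, alpha_8, alpha_9} form a chain of 2 nodes with a fork of two nodes at one end (D_4). A semisimple Lie algebra decomposes uniquely as the direct sum of simple ideals, one per connected component of its Dynkin diagram, so g ≅ C_6 ⊕ D_4 (dimension 78 + 28 = 106).

C6 + D4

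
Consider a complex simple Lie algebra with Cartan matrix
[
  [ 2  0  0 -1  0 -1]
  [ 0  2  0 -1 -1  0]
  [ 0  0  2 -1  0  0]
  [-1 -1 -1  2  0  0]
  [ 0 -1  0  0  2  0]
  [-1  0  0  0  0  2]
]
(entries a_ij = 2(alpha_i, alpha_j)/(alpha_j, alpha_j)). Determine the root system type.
The matrix has rank 6 with 2's on the diagonal. Reading the off-diagonal entries as Dynkin edges (a single edge where a_ij = a_ji = -1; a double or triple edge where a_ij * a_ji = 2 or 3), the diagram is a chain of 5 nodes with one extra node attached to the third node from one end (E_6). One simple-root ordering that puts it in standard form is (alpha_6, alpha_3, alpha_1, alpha_4, alpha_2, alpha_5). So the algebra is type E_6.

E_6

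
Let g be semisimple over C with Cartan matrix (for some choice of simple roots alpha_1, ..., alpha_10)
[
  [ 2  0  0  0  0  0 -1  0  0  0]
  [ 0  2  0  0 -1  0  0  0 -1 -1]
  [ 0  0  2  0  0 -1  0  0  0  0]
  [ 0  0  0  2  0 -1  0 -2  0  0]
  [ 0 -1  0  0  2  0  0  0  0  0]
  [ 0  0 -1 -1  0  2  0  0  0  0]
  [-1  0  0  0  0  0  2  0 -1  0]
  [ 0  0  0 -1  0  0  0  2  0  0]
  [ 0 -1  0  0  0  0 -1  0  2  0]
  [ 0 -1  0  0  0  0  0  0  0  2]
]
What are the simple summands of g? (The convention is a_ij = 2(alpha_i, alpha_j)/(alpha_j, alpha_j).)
The diagram associated to this matrix has two connected components: the simple roots {alpha_3, alpha_4, alpha_6, alpha_8} form a chain of 4 nodes with a double edge at one end; the terminal node there is the unique short simple root (B_4), and {alpha_1, alpha_2, alpha_5, alpha_7, alpha_9, alpha_10} form a chain of 4 nodes with a fork of two nodes at one end (D_6). A semisimple Lie algebra decomposes uniquely as the direct sum of simple ideals, one per connected component of its Dynkin diagram, so g ≅ B_4 ⊕ D_6 (dimension 36 + 66 = 102).

type B_4 + type D_6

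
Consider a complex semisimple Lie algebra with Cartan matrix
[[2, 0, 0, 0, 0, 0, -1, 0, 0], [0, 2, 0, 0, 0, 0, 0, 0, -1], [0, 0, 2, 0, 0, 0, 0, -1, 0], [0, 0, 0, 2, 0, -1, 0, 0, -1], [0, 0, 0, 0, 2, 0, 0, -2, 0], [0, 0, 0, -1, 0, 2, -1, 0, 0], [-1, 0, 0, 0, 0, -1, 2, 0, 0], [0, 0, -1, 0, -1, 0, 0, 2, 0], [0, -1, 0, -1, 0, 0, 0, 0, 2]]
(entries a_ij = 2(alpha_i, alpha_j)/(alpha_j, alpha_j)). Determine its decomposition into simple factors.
A6 ⊕ C3

The diagram associated to this matrix has two connected components: the simple roots {alpha_1, alpha_2, alpha_4, alpha_6, alpha_7, alpha_9} form a chain of 6 nodes with single edges (A_6), and {alpha_3, alpha_5, alpha_8} form a chain of 3 nodes with a double edge at one end; the terminal node there is the unique long simple root (C_3). A semisimple Lie algebra decomposes uniquely as the direct sum of simple ideals, one per connected component of its Dynkin diagram, so g ≅ A_6 ⊕ C_3 (dimension 48 + 21 = 69).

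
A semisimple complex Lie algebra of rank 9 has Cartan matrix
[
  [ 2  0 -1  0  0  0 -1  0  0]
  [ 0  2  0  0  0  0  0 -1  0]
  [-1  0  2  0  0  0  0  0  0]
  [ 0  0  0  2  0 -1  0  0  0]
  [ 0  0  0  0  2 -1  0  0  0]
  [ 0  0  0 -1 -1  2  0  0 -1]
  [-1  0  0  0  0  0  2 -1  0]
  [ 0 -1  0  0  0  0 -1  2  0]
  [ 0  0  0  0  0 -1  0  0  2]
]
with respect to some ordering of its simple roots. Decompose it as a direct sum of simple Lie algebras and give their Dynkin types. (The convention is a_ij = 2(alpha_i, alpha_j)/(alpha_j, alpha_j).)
A_5 ⊕ D_4

The diagram associated to this matrix has two connected components: the simple roots {alpha_1, alpha_2, alpha_3, alpha_7, alpha_8} form a chain of 5 nodes with single edges (A_5), and {alpha_4, alpha_5, alpha_6, alpha_9} form a chain of 2 nodes with a fork of two nodes at one end (D_4). A semisimple Lie algebra decomposes uniquely as the direct sum of simple ideals, one per connected component of its Dynkin diagram, so g ≅ A_5 ⊕ D_4 (dimension 35 + 28 = 63).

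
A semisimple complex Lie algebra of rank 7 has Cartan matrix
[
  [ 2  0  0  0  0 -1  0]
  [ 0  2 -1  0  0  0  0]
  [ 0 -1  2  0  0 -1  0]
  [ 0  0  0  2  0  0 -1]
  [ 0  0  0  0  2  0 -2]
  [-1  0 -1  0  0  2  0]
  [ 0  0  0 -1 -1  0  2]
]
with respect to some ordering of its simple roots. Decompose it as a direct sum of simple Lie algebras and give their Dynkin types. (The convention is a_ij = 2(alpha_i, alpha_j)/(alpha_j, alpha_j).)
The diagram associated to this matrix has two connected components: the simple roots {alpha_1, alpha_2, alpha_3, alpha_6} form a chain of 4 nodes with single edges (A_4), and {alpha_4, alpha_5, alpha_7} form a chain of 3 nodes with a double edge at one end; the terminal node there is the unique long simple root (C_3). A semisimple Lie algebra decomposes uniquely as the direct sum of simple ideals, one per connected component of its Dynkin diagram, so g ≅ A_4 ⊕ C_3 (dimension 24 + 21 = 45).

A4 + C3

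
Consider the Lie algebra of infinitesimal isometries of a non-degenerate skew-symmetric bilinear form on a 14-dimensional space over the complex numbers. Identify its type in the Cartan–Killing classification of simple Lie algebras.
This is sp(14), which has dimension 14(14+1)/2 = 105 and rank 14/2 = 7. In the classification of classical Lie algebras, the symplectic algebra sp(2n) has type C_n; here n = 7, so the Dynkin diagram is a chain of 7 nodes with a double edge at one end; the terminal node there is the unique long simple root (C_7). Hence the type is C_7.

C_7 (sp(14))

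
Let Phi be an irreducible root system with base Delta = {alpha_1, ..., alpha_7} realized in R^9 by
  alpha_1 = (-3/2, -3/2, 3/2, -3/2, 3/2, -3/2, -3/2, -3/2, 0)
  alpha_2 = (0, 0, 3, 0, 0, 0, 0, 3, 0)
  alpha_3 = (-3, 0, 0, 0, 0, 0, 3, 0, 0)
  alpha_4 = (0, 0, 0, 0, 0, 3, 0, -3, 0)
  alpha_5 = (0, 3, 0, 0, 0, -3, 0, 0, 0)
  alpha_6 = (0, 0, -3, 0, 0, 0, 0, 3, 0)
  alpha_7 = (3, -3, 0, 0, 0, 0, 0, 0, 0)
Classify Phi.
Compute the Cartan integers a_ij = 2(alpha_i, alpha_j)/(alpha_j, alpha_j); the resulting 7x7 Cartan matrix is
[[2, 0, 0, 0, 0, -1, 0], [0, 2, 0, -1, 0, 0, 0], [0, 0, 2, 0, 0, 0, -1], [0, -1, 0, 2, -1, -1, 0], [0, 0, 0, -1, 2, 0, -1], [-1, 0, 0, -1, 0, 2, 0], [0, 0, -1, 0, -1, 0, 2]].
All simple roots have the same length, so the diagram is simply laced. The associated Dynkin diagram is a chain of 6 nodes with one extra node attached to the third node from one end (E_7), so the type is E_7.

E_7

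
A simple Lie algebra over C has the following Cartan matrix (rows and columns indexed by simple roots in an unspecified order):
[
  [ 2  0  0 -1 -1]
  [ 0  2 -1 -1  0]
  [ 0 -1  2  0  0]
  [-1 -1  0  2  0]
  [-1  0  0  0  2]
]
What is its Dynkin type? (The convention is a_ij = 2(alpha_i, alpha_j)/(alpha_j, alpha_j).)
The matrix has rank 5 with 2's on the diagonal. Reading the off-diagonal entries as Dynkin edges (a single edge where a_ij = a_ji = -1; a double or triple edge where a_ij * a_ji = 2 or 3), the diagram is a chain of 5 nodes with single edges (A_5). One simple-root ordering that puts it in standard form is (alpha_3, alpha_2, alpha_4, alpha_1, alpha_5). So the algebra is type A_5, i.e. sl(6).

A_5 (sl(6))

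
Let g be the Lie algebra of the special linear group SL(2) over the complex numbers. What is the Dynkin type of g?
A_1

This is sl(2), which has dimension 2^2 - 1 = 3 and rank 2 - 1 = 1 (a Cartan subalgebra is the diagonal traceless matrices). In the classification of classical Lie algebras, the special linear algebra sl(n+1) has type A_n; here n = 1, so the Dynkin diagram is a chain of 1 nodes with single edges (A_1). Hence the type is A_1.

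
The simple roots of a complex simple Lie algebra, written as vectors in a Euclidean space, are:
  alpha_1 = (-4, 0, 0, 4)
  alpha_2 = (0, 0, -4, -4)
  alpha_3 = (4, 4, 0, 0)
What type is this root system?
Compute the Cartan integers a_ij = 2(alpha_i, alpha_j)/(alpha_j, alpha_j); the resulting 3x3 Cartan matrix is
[[2, -1, -1], [-1, 2, 0], [-1, 0, 2]].
All simple roots have the same length, so the diagram is simply laced. The associated Dynkin diagram is a chain of 3 nodes with single edges (A_3), so the type is A_3 (the algebra sl(4)).

A_3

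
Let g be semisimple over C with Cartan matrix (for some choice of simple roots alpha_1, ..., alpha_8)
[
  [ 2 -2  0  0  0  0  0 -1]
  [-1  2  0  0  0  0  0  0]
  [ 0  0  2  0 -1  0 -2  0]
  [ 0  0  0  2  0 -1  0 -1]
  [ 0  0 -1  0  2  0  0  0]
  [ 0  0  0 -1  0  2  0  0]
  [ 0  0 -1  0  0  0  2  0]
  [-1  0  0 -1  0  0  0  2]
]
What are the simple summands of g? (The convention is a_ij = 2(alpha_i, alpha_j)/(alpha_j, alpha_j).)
The diagram associated to this matrix has two connected components: the simple roots {alpha_3, alpha_5, alpha_7} form a chain of 3 nodes with a double edge at one end; the terminal node there is the unique short simple root (B_3), and {alpha_1, alpha_2, alpha_4, alpha_6, alpha_8} form a chain of 5 nodes with a double edge at one end; the terminal node there is the unique short simple root (B_5). A semisimple Lie algebra decomposes uniquely as the direct sum of simple ideals, one per connected component of its Dynkin diagram, so g ≅ B_3 ⊕ B_5 (dimension 21 + 55 = 76).

type B_3 + type B_5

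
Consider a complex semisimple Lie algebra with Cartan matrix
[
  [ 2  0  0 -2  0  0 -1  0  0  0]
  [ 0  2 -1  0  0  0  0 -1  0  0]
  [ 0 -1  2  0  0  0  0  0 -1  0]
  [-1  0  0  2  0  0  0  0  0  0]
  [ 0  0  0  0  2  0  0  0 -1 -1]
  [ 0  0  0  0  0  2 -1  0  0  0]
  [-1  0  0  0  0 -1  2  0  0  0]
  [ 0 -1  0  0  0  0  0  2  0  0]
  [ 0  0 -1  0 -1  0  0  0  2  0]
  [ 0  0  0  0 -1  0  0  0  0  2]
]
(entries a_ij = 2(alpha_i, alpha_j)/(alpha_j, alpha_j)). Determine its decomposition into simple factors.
A6 + B4

The diagram associated to this matrix has two connected components: the simple roots {alpha_2, alpha_3, alpha_5, alpha_8, alpha_9, alpha_10} form a chain of 6 nodes with single edges (A_6), and {alpha_1, alpha_4, alpha_6, alpha_7} form a chain of 4 nodes with a double edge at one end; the terminal node there is the unique short simple root (B_4). A semisimple Lie algebra decomposes uniquely as the direct sum of simple ideals, one per connected component of its Dynkin diagram, so g ≅ A_6 ⊕ B_4 (dimension 48 + 36 = 84).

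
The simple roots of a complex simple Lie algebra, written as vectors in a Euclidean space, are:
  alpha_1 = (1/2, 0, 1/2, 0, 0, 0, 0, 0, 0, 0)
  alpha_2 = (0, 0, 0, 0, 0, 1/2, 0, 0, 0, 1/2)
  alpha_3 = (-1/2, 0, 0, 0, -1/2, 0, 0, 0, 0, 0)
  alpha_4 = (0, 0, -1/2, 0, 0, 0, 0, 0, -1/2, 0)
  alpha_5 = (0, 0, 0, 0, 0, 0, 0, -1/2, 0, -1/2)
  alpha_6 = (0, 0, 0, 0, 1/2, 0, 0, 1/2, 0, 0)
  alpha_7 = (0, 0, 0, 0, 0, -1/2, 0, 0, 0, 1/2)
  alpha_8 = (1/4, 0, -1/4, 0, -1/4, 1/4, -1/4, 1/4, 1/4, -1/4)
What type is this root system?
type E_8

Compute the Cartan integers a_ij = 2(alpha_i, alpha_j)/(alpha_j, alpha_j); the resulting 8x8 Cartan matrix is
[[2, 0, -1, -1, 0, 0, 0, 0], [0, 2, 0, 0, -1, 0, 0, 0], [-1, 0, 2, 0, 0, -1, 0, 0], [-1, 0, 0, 2, 0, 0, 0, 0], [0, -1, 0, 0, 2, -1, -1, 0], [0, 0, -1, 0, -1, 2, 0, 0], [0, 0, 0, 0, -1, 0, 2, -1], [0, 0, 0, 0, 0, 0, -1, 2]].
All simple roots have the same length, so the diagram is simply laced. The associated Dynkin diagram is a chain of 7 nodes with one extra node attached to the third node from one end (E_8), so the type is E_8.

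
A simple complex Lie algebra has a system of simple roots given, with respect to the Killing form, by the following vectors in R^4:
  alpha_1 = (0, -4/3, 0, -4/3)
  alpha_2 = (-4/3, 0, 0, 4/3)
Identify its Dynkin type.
Compute the Cartan integers a_ij = 2(alpha_i, alpha_j)/(alpha_j, alpha_j); the resulting 2x2 Cartan matrix is
[[2, -1], [-1, 2]].
All simple roots have the same length, so the diagram is simply laced. The associated Dynkin diagram is a chain of 2 nodes with single edges (A_2), so the type is A_2 (the algebra sl(3)).

A_2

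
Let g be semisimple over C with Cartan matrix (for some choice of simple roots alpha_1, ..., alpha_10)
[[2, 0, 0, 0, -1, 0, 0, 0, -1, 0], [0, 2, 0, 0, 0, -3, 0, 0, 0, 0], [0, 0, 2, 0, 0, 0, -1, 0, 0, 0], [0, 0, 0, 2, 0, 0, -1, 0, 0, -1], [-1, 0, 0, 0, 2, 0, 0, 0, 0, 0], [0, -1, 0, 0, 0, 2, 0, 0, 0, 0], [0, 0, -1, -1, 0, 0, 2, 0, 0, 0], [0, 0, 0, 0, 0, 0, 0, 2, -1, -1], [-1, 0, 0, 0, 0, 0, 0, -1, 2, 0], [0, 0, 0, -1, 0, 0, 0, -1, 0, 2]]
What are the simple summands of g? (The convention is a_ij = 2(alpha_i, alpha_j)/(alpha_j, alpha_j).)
A_8 + G_2

The diagram associated to this matrix has two connected components: the simple roots {alpha_1, alpha_3, alpha_4, alpha_5, alpha_7, alpha_8, alpha_9, alpha_10} form a chain of 8 nodes with single edges (A_8), and {alpha_2, alpha_6} form two nodes joined by a triple edge (G_2). A semisimple Lie algebra decomposes uniquely as the direct sum of simple ideals, one per connected component of its Dynkin diagram, so g ≅ A_8 ⊕ G_2 (dimension 80 + 14 = 94).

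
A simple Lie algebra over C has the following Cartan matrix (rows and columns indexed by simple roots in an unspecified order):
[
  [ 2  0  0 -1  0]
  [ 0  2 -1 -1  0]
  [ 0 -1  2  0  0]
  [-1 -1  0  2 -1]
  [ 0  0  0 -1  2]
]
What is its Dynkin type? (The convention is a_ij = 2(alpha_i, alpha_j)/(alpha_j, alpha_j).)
The matrix has rank 5 with 2's on the diagonal. Reading the off-diagonal entries as Dynkin edges (a single edge where a_ij = a_ji = -1; a double or triple edge where a_ij * a_ji = 2 or 3), the diagram is a chain of 3 nodes with a fork of two nodes at one end (D_5). One simple-root ordering that puts it in standard form is (alpha_3, alpha_2, alpha_4, alpha_1, alpha_5). So the algebra is type D_5, i.e. so(10).

type D_5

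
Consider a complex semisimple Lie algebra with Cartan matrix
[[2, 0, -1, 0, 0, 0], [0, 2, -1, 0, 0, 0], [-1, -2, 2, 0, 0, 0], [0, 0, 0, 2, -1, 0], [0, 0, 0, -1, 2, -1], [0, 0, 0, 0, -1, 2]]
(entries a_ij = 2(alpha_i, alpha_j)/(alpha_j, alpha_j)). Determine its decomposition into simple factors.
A_3 + B_3

The diagram associated to this matrix has two connected components: the simple roots {alpha_4, alpha_5, alpha_6} form a chain of 3 nodes with single edges (A_3), and {alpha_1, alpha_2, alpha_3} form a chain of 3 nodes with a double edge at one end; the terminal node there is the unique short simple root (B_3). A semisimple Lie algebra decomposes uniquely as the direct sum of simple ideals, one per connected component of its Dynkin diagram, so g ≅ A_3 ⊕ B_3 (dimension 15 + 21 = 36).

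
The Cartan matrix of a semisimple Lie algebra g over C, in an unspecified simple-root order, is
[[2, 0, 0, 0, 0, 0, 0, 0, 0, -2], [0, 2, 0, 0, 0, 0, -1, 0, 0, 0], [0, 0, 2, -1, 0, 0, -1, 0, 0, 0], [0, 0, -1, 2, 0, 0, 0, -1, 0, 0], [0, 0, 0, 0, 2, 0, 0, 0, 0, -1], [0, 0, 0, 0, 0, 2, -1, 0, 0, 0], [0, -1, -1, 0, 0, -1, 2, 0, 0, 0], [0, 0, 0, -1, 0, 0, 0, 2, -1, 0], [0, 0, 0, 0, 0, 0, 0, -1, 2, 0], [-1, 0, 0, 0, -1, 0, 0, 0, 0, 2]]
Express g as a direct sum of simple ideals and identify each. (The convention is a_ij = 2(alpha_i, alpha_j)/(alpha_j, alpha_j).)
C_3 ⊕ D_7

The diagram associated to this matrix has two connected components: the simple roots {alpha_1, alpha_5, alpha_10} form a chain of 3 nodes with a double edge at one end; the terminal node there is the unique long simple root (C_3), and {alpha_2, alpha_3, alpha_4, alpha_6, alpha_7, alpha_8, alpha_9} form a chain of 5 nodes with a fork of two nodes at one end (D_7). A semisimple Lie algebra decomposes uniquely as the direct sum of simple ideals, one per connected component of its Dynkin diagram, so g ≅ C_3 ⊕ D_7 (dimension 21 + 91 = 112).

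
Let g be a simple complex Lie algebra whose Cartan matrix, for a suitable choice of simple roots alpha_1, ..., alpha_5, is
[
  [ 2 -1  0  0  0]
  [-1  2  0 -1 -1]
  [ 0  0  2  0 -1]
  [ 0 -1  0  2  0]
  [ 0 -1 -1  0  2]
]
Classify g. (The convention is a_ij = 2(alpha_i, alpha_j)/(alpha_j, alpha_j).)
D_5

The matrix has rank 5 with 2's on the diagonal. Reading the off-diagonal entries as Dynkin edges (a single edge where a_ij = a_ji = -1; a double or triple edge where a_ij * a_ji = 2 or 3), the diagram is a chain of 3 nodes with a fork of two nodes at one end (D_5). One simple-root ordering that puts it in standard form is (alpha_3, alpha_5, alpha_2, alpha_1, alpha_4). So the algebra is type D_5, i.e. so(10).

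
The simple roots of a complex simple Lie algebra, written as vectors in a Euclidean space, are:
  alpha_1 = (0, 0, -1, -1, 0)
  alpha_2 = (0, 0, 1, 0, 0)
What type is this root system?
Compute the Cartan integers a_ij = 2(alpha_i, alpha_j)/(alpha_j, alpha_j); the resulting 2x2 Cartan matrix is
[[2, -2], [-1, 2]].
The roots have two lengths (squared-length ratio 2:1); the short ones are alpha_{2}. The associated Dynkin diagram is a chain of 2 nodes with a double edge at one end; the terminal node there is the unique short simple root (B_2), so the type is B_2 (the algebra so(5)).

B_2 (so(5))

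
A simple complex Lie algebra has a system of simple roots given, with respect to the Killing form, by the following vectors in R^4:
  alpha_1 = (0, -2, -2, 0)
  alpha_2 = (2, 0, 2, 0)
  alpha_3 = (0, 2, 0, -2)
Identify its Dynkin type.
Compute the Cartan integers a_ij = 2(alpha_i, alpha_j)/(alpha_j, alpha_j); the resulting 3x3 Cartan matrix is
[[2, -1, -1], [-1, 2, 0], [-1, 0, 2]].
All simple roots have the same length, so the diagram is simply laced. The associated Dynkin diagram is a chain of 3 nodes with single edges (A_3), so the type is A_3 (the algebra sl(4)).

A3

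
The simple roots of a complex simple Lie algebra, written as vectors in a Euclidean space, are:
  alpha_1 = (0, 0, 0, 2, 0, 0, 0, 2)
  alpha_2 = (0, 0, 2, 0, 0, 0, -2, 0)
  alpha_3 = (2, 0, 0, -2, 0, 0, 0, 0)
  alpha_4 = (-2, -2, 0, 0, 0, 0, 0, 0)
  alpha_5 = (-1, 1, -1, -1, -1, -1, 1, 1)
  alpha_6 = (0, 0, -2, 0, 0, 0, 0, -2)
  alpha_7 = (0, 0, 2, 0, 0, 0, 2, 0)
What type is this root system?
E_7

Compute the Cartan integers a_ij = 2(alpha_i, alpha_j)/(alpha_j, alpha_j); the resulting 7x7 Cartan matrix is
[[2, 0, -1, 0, 0, -1, 0], [0, 2, 0, 0, -1, -1, 0], [-1, 0, 2, -1, 0, 0, 0], [0, 0, -1, 2, 0, 0, 0], [0, -1, 0, 0, 2, 0, 0], [-1, -1, 0, 0, 0, 2, -1], [0, 0, 0, 0, 0, -1, 2]].
All simple roots have the same length, so the diagram is simply laced. The associated Dynkin diagram is a chain of 6 nodes with one extra node attached to the third node from one end (E_7), so the type is E_7.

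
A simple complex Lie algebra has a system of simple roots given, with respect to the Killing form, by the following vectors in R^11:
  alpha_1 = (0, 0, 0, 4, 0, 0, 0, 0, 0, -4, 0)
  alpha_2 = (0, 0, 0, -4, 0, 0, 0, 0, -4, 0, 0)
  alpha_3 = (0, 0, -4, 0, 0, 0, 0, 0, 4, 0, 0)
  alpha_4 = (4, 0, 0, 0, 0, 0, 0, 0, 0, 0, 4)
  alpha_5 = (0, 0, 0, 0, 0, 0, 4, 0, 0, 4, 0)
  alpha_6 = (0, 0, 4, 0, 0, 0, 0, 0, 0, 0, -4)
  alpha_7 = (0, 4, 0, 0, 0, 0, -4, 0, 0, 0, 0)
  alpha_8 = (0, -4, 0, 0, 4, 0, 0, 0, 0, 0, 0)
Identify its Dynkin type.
Compute the Cartan integers a_ij = 2(alpha_i, alpha_j)/(alpha_j, alpha_j); the resulting 8x8 Cartan matrix is
[[2, -1, 0, 0, -1, 0, 0, 0], [-1, 2, -1, 0, 0, 0, 0, 0], [0, -1, 2, 0, 0, -1, 0, 0], [0, 0, 0, 2, 0, -1, 0, 0], [-1, 0, 0, 0, 2, 0, -1, 0], [0, 0, -1, -1, 0, 2, 0, 0], [0, 0, 0, 0, -1, 0, 2, -1], [0, 0, 0, 0, 0, 0, -1, 2]].
All simple roots have the same length, so the diagram is simply laced. The associated Dynkin diagram is a chain of 8 nodes with single edges (A_8), so the type is A_8 (the algebra sl(9)).

A_8 (sl(9))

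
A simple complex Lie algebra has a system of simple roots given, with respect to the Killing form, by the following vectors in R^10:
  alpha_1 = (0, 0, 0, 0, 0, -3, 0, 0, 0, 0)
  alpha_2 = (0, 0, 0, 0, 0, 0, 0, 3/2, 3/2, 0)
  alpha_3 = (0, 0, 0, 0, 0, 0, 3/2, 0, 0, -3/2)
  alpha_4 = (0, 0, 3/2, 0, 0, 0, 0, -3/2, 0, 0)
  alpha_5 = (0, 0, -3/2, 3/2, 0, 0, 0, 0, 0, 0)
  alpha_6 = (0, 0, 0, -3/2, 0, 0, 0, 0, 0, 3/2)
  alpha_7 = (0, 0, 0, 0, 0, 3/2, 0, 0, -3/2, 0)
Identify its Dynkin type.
Compute the Cartan integers a_ij = 2(alpha_i, alpha_j)/(alpha_j, alpha_j); the resulting 7x7 Cartan matrix is
[[2, 0, 0, 0, 0, 0, -2], [0, 2, 0, -1, 0, 0, -1], [0, 0, 2, 0, 0, -1, 0], [0, -1, 0, 2, -1, 0, 0], [0, 0, 0, -1, 2, -1, 0], [0, 0, -1, 0, -1, 2, 0], [-1, -1, 0, 0, 0, 0, 2]].
The roots have two lengths (squared-length ratio 2:1); the short ones are alpha_{2,3,4,5,6,7}. The associated Dynkin diagram is a chain of 7 nodes with a double edge at one end; the terminal node there is the unique long simple root (C_7), so the type is C_7 (the algebra sp(14)).

C_7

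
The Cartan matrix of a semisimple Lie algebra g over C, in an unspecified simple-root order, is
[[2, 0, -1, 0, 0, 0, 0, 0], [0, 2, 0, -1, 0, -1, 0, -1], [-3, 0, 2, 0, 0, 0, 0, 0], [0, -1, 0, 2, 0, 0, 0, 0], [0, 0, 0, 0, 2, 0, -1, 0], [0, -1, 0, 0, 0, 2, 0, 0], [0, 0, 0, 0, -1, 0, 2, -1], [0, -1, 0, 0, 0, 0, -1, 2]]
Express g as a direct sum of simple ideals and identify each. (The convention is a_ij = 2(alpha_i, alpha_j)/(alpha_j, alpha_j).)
type D_6 + type G_2

The diagram associated to this matrix has two connected components: the simple roots {alpha_2, alpha_4, alpha_5, alpha_6, alpha_7, alpha_8} form a chain of 4 nodes with a fork of two nodes at one end (D_6), and {alpha_1, alpha_3} form two nodes joined by a triple edge (G_2). A semisimple Lie algebra decomposes uniquely as the direct sum of simple ideals, one per connected component of its Dynkin diagram, so g ≅ D_6 ⊕ G_2 (dimension 66 + 14 = 80).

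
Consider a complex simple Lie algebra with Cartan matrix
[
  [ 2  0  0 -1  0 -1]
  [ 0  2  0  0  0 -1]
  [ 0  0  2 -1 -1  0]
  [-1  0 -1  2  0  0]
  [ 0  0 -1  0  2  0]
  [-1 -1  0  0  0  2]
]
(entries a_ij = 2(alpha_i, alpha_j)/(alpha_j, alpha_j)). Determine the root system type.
type A_6

The matrix has rank 6 with 2's on the diagonal. Reading the off-diagonal entries as Dynkin edges (a single edge where a_ij = a_ji = -1; a double or triple edge where a_ij * a_ji = 2 or 3), the diagram is a chain of 6 nodes with single edges (A_6). One simple-root ordering that puts it in standard form is (alpha_5, alpha_3, alpha_4, alpha_1, alpha_6, alpha_2). So the algebra is type A_6, i.e. sl(7).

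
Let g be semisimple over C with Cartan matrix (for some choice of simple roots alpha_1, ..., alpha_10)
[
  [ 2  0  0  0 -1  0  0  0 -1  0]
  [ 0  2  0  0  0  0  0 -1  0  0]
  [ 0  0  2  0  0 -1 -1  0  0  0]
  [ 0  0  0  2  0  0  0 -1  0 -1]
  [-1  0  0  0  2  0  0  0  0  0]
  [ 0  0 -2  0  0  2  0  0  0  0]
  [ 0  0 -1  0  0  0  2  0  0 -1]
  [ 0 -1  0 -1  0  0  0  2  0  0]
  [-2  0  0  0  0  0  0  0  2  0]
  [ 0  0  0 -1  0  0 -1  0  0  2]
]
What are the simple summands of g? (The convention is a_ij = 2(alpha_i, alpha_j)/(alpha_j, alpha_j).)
type C_3 ⊕ type C_7

The diagram associated to this matrix has two connected components: the simple roots {alpha_1, alpha_5, alpha_9} form a chain of 3 nodes with a double edge at one end; the terminal node there is the unique long simple root (C_3), and {alpha_2, alpha_3, alpha_4, alpha_6, alpha_7, alpha_8, alpha_10} form a chain of 7 nodes with a double edge at one end; the terminal node there is the unique long simple root (C_7). A semisimple Lie algebra decomposes uniquely as the direct sum of simple ideals, one per connected component of its Dynkin diagram, so g ≅ C_3 ⊕ C_7 (dimension 21 + 105 = 126).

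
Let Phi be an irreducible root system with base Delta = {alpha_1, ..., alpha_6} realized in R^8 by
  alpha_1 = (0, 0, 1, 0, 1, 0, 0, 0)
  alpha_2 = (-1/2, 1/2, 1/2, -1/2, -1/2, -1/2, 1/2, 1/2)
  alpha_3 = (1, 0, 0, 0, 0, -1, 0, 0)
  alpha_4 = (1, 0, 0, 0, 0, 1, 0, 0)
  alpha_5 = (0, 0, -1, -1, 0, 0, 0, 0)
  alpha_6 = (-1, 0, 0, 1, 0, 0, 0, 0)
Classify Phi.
E_6

Compute the Cartan integers a_ij = 2(alpha_i, alpha_j)/(alpha_j, alpha_j); the resulting 6x6 Cartan matrix is
[[2, 0, 0, 0, -1, 0], [0, 2, 0, -1, 0, 0], [0, 0, 2, 0, 0, -1], [0, -1, 0, 2, 0, -1], [-1, 0, 0, 0, 2, -1], [0, 0, -1, -1, -1, 2]].
All simple roots have the same length, so the diagram is simply laced. The associated Dynkin diagram is a chain of 5 nodes with one extra node attached to the third node from one end (E_6), so the type is E_6.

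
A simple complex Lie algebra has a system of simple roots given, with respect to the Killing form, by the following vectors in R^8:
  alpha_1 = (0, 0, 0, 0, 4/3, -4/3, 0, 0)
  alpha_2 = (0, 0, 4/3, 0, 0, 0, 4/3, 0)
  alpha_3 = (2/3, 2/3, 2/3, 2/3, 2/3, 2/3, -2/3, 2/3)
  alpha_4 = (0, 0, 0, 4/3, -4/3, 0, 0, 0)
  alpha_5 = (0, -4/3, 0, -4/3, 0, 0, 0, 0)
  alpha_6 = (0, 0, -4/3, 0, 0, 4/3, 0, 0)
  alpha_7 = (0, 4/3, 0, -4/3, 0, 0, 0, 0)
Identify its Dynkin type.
E_7

Compute the Cartan integers a_ij = 2(alpha_i, alpha_j)/(alpha_j, alpha_j); the resulting 7x7 Cartan matrix is
[[2, 0, 0, -1, 0, -1, 0], [0, 2, 0, 0, 0, -1, 0], [0, 0, 2, 0, -1, 0, 0], [-1, 0, 0, 2, -1, 0, -1], [0, 0, -1, -1, 2, 0, 0], [-1, -1, 0, 0, 0, 2, 0], [0, 0, 0, -1, 0, 0, 2]].
All simple roots have the same length, so the diagram is simply laced. The associated Dynkin diagram is a chain of 6 nodes with one extra node attached to the third node from one end (E_7), so the type is E_7.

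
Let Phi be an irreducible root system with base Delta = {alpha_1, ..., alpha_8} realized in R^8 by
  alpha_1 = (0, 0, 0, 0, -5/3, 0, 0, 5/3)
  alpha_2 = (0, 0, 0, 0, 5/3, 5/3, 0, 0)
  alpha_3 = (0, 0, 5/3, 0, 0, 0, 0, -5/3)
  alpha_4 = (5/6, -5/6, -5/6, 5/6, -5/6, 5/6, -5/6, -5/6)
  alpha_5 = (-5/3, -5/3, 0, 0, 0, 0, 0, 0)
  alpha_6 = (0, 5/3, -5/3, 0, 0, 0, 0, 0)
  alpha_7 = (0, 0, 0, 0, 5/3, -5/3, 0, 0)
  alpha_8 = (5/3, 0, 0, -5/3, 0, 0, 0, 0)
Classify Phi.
type E_8

Compute the Cartan integers a_ij = 2(alpha_i, alpha_j)/(alpha_j, alpha_j); the resulting 8x8 Cartan matrix is
[[2, -1, -1, 0, 0, 0, -1, 0], [-1, 2, 0, 0, 0, 0, 0, 0], [-1, 0, 2, 0, 0, -1, 0, 0], [0, 0, 0, 2, 0, 0, -1, 0], [0, 0, 0, 0, 2, -1, 0, -1], [0, 0, -1, 0, -1, 2, 0, 0], [-1, 0, 0, -1, 0, 0, 2, 0], [0, 0, 0, 0, -1, 0, 0, 2]].
All simple roots have the same length, so the diagram is simply laced. The associated Dynkin diagram is a chain of 7 nodes with one extra node attached to the third node from one end (E_8), so the type is E_8.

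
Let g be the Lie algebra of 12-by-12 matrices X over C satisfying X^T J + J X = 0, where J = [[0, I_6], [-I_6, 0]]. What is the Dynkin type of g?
This is sp(12), which has dimension 12(12+1)/2 = 78 and rank 12/2 = 6. In the classification of classical Lie algebras, the symplectic algebra sp(2n) has type C_n; here n = 6, so the Dynkin diagram is a chain of 6 nodes with a double edge at one end; the terminal node there is the unique long simple root (C_6). Hence the type is C_6.

C_6 (sp(12))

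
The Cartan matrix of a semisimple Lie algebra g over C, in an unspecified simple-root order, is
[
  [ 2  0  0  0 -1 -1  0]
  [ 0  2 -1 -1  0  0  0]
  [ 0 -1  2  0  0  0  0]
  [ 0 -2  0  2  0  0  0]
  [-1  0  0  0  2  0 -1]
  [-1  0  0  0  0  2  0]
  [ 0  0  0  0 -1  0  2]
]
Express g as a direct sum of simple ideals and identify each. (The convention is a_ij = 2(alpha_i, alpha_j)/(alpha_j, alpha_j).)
A_4 (sl(5)) ⊕ C_3 (sp(6))

The diagram associated to this matrix has two connected components: the simple roots {alpha_1, alpha_5, alpha_6, alpha_7} form a chain of 4 nodes with single edges (A_4), and {alpha_2, alpha_3, alpha_4} form a chain of 3 nodes with a double edge at one end; the terminal node there is the unique long simple root (C_3). A semisimple Lie algebra decomposes uniquely as the direct sum of simple ideals, one per connected component of its Dynkin diagram, so g ≅ A_4 ⊕ C_3 (dimension 24 + 21 = 45).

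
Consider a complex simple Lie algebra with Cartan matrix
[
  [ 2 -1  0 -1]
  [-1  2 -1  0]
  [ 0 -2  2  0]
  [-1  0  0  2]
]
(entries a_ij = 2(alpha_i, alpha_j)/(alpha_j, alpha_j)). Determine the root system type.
type C_4

The matrix has rank 4 with 2's on the diagonal. Reading the off-diagonal entries as Dynkin edges (a single edge where a_ij = a_ji = -1; a double or triple edge where a_ij * a_ji = 2 or 3), the diagram is a chain of 4 nodes with a double edge at one end; the terminal node there is the unique long simple root (C_4). One simple-root ordering that puts it in standard form is (alpha_4, alpha_1, alpha_2, alpha_3). So the algebra is type C_4, i.e. sp(8).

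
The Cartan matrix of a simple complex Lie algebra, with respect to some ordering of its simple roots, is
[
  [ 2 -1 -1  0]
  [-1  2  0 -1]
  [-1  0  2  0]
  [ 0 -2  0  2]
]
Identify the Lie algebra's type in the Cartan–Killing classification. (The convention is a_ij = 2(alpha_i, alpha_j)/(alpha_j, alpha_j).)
The matrix has rank 4 with 2's on the diagonal. Reading the off-diagonal entries as Dynkin edges (a single edge where a_ij = a_ji = -1; a double or triple edge where a_ij * a_ji = 2 or 3), the diagram is a chain of 4 nodes with a double edge at one end; the terminal node there is the unique long simple root (C_4). One simple-root ordering that puts it in standard form is (alpha_3, alpha_1, alpha_2, alpha_4). So the algebra is type C_4, i.e. sp(8).

type C_4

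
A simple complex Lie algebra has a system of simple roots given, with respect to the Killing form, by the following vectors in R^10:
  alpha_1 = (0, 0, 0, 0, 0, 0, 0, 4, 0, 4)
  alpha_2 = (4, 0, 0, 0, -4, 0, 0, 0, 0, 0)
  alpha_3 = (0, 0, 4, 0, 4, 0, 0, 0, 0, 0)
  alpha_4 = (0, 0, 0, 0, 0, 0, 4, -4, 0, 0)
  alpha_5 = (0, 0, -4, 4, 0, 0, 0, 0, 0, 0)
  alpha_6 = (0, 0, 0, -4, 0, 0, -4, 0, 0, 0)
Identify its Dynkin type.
A6

Compute the Cartan integers a_ij = 2(alpha_i, alpha_j)/(alpha_j, alpha_j); the resulting 6x6 Cartan matrix is
[[2, 0, 0, -1, 0, 0], [0, 2, -1, 0, 0, 0], [0, -1, 2, 0, -1, 0], [-1, 0, 0, 2, 0, -1], [0, 0, -1, 0, 2, -1], [0, 0, 0, -1, -1, 2]].
All simple roots have the same length, so the diagram is simply laced. The associated Dynkin diagram is a chain of 6 nodes with single edges (A_6), so the type is A_6 (the algebra sl(7)).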